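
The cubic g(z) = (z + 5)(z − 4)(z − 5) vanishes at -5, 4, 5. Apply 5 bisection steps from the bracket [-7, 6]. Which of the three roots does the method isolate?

m = -0.5, g(m) = 111.375 (+); new bracket [-7, -0.5]
m = -3.75, g(m) = 84.765625 (+); new bracket [-7, -3.75]
m = -5.375, g(m) = -36.474609 (−); new bracket [-5.375, -3.75]
m = -4.5625, g(m) = 35.822 (+); new bracket [-5.375, -4.5625]
m = -4.96875, g(m) = 2.794 (+); new bracket [-5.375, -4.96875]

-5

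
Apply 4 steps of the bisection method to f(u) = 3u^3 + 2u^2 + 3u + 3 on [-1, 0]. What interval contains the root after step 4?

f(-0.5) = 1.625 > 0, so the root lies in [-1, -0.5]
f(-0.75) = 0.609375 > 0, so the root lies in [-1, -0.75]
f(-0.875) = -0.103516 < 0, so the root lies in [-0.875, -0.75]
f(-0.8125) = 0.2737 > 0, so the root lies in [-0.875, -0.8125]

[-0.875, -0.8125]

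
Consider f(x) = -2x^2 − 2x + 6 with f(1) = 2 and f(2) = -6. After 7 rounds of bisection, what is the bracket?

[1.296875, 1.3046875]

f(1.5) = -1.5 < 0, so the root lies in [1, 1.5]
f(1.25) = 0.375 > 0, so the root lies in [1.25, 1.5]
f(1.375) = -0.53125 < 0, so the root lies in [1.25, 1.375]
f(1.3125) = -0.0703 < 0, so the root lies in [1.25, 1.3125]
f(1.28125) = 0.1543 > 0, so the root lies in [1.28125, 1.3125]
f(1.296875) = 0.0425 > 0, so the root lies in [1.296875, 1.3125]
f(1.3046875) = -0.0138 < 0, so the root lies in [1.296875, 1.3046875]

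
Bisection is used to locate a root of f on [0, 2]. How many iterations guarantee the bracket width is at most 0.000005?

Width after n steps is 2/2^n. Need 2^n ≥ 2/0.000005 = 400000.
2^18 = 262144 < 400000 ≤ 2^19 = 524288, so n = 19.

19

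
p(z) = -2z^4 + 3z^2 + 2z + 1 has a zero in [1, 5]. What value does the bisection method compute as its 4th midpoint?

p(3) = -128 < 0, so the root lies in [1, 3]
p(2) = -15 < 0, so the root lies in [1, 2]
p(1.5) = 0.625 > 0, so the root lies in [1.5, 2]
p(1.75) = -5.0703 < 0, so the root lies in [1.5, 1.75]

1.75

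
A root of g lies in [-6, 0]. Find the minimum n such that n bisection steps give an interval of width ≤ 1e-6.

Width after n steps is 6/2^n. Need 2^n ≥ 6/1e-6 = 6000000.
2^22 = 4194304 < 6000000 ≤ 2^23 = 8388608, so n = 23.

23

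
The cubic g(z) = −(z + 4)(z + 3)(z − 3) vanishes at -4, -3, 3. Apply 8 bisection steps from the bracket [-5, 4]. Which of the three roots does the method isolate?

3

midpoint -0.5: g = 30.625 > 0 → [-0.5, 4]
midpoint 1.75: g = 34.140625 > 0 → [1.75, 4]
midpoint 2.875: g = 5.048828 > 0 → [2.875, 4]
midpoint 3.4375: g = -20.947 < 0 → [2.875, 3.4375]
midpoint 3.15625: g = -6.8837 < 0 → [2.875, 3.15625]
midpoint 3.015625: g = -0.6594 < 0 → [2.875, 3.015625]
midpoint 2.9453125: g = 2.2582 > 0 → [2.9453125, 3.015625]
midpoint 2.98046875: g = 0.8154 > 0 → [2.98046875, 3.015625]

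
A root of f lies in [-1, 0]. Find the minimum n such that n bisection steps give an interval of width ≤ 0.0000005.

21

Width after n steps is 1/2^n. Need 2^n ≥ 1/0.0000005 = 2000000.
2^20 = 1048576 < 2000000 ≤ 2^21 = 2097152, so n = 21.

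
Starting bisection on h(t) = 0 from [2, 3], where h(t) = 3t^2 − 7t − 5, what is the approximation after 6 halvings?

midpoint 2.5: h = -3.75 < 0 → [2.5, 3]
midpoint 2.75: h = -1.5625 < 0 → [2.75, 3]
midpoint 2.875: h = -0.328125 < 0 → [2.875, 3]
midpoint 2.9375: h = 0.3242 > 0 → [2.875, 2.9375]
midpoint 2.90625: h = -0.0049 < 0 → [2.90625, 2.9375]
midpoint 2.921875: h = 0.1589 > 0 → [2.90625, 2.921875]

2.921875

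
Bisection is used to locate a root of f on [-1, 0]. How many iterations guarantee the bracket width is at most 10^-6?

Width after n steps is 1/2^n. Need 2^n ≥ 1/10^-6 = 1000000.
2^19 = 524288 < 1000000 ≤ 2^20 = 1048576, so n = 20.

20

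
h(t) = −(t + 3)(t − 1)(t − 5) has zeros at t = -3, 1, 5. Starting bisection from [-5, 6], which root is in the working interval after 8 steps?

-3

t = 0.5 gives h = -7.875, negative; keep [-5, 0.5]
t = -2.25 gives h = -17.671875, negative; keep [-5, -2.25]
t = -3.625 gives h = 24.931641, positive; keep [-3.625, -2.25]
t = -2.9375 gives h = -1.9534, negative; keep [-3.625, -2.9375]
t = -3.28125 gives h = 9.9715, positive; keep [-3.28125, -2.9375]
t = -3.109375 gives h = 3.6449, positive; keep [-3.109375, -2.9375]
t = -3.0234375 gives h = 0.7566, positive; keep [-3.0234375, -2.9375]
t = -2.98046875 gives h = -0.6204, negative; keep [-3.0234375, -2.98046875]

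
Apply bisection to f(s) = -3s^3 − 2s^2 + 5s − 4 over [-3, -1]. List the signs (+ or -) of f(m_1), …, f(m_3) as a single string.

+--

f(-2) = 2 > 0, so the root lies in [-2, -1]
f(-1.5) = -5.875 < 0, so the root lies in [-2, -1.5]
f(-1.75) = -2.796875 < 0, so the root lies in [-2, -1.75]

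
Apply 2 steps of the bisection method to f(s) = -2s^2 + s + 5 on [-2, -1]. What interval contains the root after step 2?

m = -1.5, f(m) = -1 (−); new bracket [-1.5, -1]
m = -1.25, f(m) = 0.625 (+); new bracket [-1.5, -1.25]

[-1.5, -1.25]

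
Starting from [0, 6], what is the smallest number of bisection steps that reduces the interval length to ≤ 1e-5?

20

Width after n steps is 6/2^n. Need 2^n ≥ 6/1e-5 = 600000.
2^19 = 524288 < 600000 ≤ 2^20 = 1048576, so n = 20.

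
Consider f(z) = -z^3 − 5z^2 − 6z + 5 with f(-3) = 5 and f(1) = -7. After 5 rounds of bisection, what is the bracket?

m = -1, f(m) = 7 (+); new bracket [-1, 1]
m = 0, f(m) = 5 (+); new bracket [0, 1]
m = 0.5, f(m) = 0.625 (+); new bracket [0.5, 1]
m = 0.75, f(m) = -2.7344 (−); new bracket [0.5, 0.75]
m = 0.625, f(m) = -0.9473 (−); new bracket [0.5, 0.625]

[0.5, 0.625]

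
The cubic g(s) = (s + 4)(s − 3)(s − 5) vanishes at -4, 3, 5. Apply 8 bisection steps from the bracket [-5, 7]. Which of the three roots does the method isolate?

-4

midpoint 1: g = 40 > 0 → [-5, 1]
midpoint -2: g = 70 > 0 → [-5, -2]
midpoint -3.5: g = 27.625 > 0 → [-5, -3.5]
midpoint -4.25: g = -16.7656 < 0 → [-4.25, -3.5]
midpoint -3.875: g = 7.627 > 0 → [-4.25, -3.875]
midpoint -4.0625: g = -4.0002 < 0 → [-4.0625, -3.875]
midpoint -3.96875: g = 1.9532 > 0 → [-4.0625, -3.96875]
midpoint -4.015625: g = -0.9883 < 0 → [-4.015625, -3.96875]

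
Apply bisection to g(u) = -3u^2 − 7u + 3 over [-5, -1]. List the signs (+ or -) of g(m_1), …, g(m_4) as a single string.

-++-

g(-3) = -3 < 0, so the root lies in [-3, -1]
g(-2) = 5 > 0, so the root lies in [-3, -2]
g(-2.5) = 1.75 > 0, so the root lies in [-3, -2.5]
g(-2.75) = -0.4375 < 0, so the root lies in [-2.75, -2.5]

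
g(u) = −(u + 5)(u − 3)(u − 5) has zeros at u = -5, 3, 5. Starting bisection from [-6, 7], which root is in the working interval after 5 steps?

-5

u = 0.5 gives g = -61.875, negative; keep [-6, 0.5]
u = -2.75 gives g = -100.265625, negative; keep [-6, -2.75]
u = -4.375 gives g = -43.212891, negative; keep [-6, -4.375]
u = -5.1875 gives g = 15.6394, positive; keep [-5.1875, -4.375]
u = -4.78125 gives g = -16.6491, negative; keep [-5.1875, -4.78125]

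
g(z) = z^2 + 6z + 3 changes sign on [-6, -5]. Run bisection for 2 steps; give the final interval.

[-5.5, -5.25]

m = -5.5, g(m) = 0.25 (+); new bracket [-5.5, -5]
m = -5.25, g(m) = -0.9375 (−); new bracket [-5.5, -5.25]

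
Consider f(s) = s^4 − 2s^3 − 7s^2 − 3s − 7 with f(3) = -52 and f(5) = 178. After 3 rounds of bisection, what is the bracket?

f(4) = -3 < 0, so the root lies in [4, 5]
f(4.5) = 65.5625 > 0, so the root lies in [4, 4.5]
f(4.25) = 26.535156 > 0, so the root lies in [4, 4.25]

[4, 4.25]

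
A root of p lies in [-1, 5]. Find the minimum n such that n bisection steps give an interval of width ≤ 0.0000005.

24

Width after n steps is 6/2^n. Need 2^n ≥ 6/0.0000005 = 12000000.
2^23 = 8388608 < 12000000 ≤ 2^24 = 16777216, so n = 24.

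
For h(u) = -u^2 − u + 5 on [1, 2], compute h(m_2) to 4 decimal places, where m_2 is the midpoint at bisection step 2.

0.1875

m = 1.5, h(m) = 1.25 (+); new bracket [1.5, 2]
m = 1.75, h(m) = 0.1875 (+); new bracket [1.75, 2]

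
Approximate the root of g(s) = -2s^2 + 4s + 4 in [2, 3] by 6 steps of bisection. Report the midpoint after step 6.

g(2.5) = 1.5 > 0, so the root lies in [2.5, 3]
g(2.75) = -0.125 < 0, so the root lies in [2.5, 2.75]
g(2.625) = 0.71875 > 0, so the root lies in [2.625, 2.75]
g(2.6875) = 0.3047 > 0, so the root lies in [2.6875, 2.75]
g(2.71875) = 0.0918 > 0, so the root lies in [2.71875, 2.75]
g(2.734375) = -0.0161 < 0, so the root lies in [2.71875, 2.734375]

2.734375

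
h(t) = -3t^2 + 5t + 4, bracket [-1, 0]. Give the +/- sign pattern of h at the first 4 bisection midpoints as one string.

midpoint -0.5: h = 0.75 > 0 → [-1, -0.5]
midpoint -0.75: h = -1.4375 < 0 → [-0.75, -0.5]
midpoint -0.625: h = -0.296875 < 0 → [-0.625, -0.5]
midpoint -0.5625: h = 0.2383 > 0 → [-0.625, -0.5625]

+--+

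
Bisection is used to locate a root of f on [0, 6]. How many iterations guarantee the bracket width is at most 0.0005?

Width after n steps is 6/2^n. Need 2^n ≥ 6/0.0005 = 12000.
2^13 = 8192 < 12000 ≤ 2^14 = 16384, so n = 14.

14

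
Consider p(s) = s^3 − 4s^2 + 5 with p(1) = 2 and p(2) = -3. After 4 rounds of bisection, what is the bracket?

[1.375, 1.4375]

s = 1.5 gives p = -0.625, negative; keep [1, 1.5]
s = 1.25 gives p = 0.703125, positive; keep [1.25, 1.5]
s = 1.375 gives p = 0.037109, positive; keep [1.375, 1.5]
s = 1.4375 gives p = -0.2952, negative; keep [1.375, 1.4375]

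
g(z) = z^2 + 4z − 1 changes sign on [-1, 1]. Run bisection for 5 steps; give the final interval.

z = 0 gives g = -1, negative; keep [0, 1]
z = 0.5 gives g = 1.25, positive; keep [0, 0.5]
z = 0.25 gives g = 0.0625, positive; keep [0, 0.25]
z = 0.125 gives g = -0.4844, negative; keep [0.125, 0.25]
z = 0.1875 gives g = -0.2148, negative; keep [0.1875, 0.25]

[0.1875, 0.25]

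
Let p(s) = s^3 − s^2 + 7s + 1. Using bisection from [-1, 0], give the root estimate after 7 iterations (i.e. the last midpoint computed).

-0.1328125

p(-0.5) = -2.875 < 0, so the root lies in [-0.5, 0]
p(-0.25) = -0.828125 < 0, so the root lies in [-0.25, 0]
p(-0.125) = 0.107422 > 0, so the root lies in [-0.25, -0.125]
p(-0.1875) = -0.3542 < 0, so the root lies in [-0.1875, -0.125]
p(-0.15625) = -0.122 < 0, so the root lies in [-0.15625, -0.125]
p(-0.140625) = -0.0069 < 0, so the root lies in [-0.140625, -0.125]
p(-0.1328125) = 0.0503 > 0, so the root lies in [-0.140625, -0.1328125]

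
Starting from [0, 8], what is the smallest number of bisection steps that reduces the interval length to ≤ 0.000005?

21

Width after n steps is 8/2^n. Need 2^n ≥ 8/0.000005 = 1600000.
2^20 = 1048576 < 1600000 ≤ 2^21 = 2097152, so n = 21.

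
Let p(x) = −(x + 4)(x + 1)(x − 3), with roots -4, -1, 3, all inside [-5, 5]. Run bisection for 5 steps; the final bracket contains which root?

m = 0, p(m) = 12 (+); new bracket [0, 5]
m = 2.5, p(m) = 11.375 (+); new bracket [2.5, 5]
m = 3.75, p(m) = -27.609375 (−); new bracket [2.5, 3.75]
m = 3.125, p(m) = -3.6738 (−); new bracket [2.5, 3.125]
m = 2.8125, p(m) = 4.8699 (+); new bracket [2.8125, 3.125]

3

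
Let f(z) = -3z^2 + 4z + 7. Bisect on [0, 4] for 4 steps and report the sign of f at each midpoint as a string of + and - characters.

m = 2, f(m) = 3 (+); new bracket [2, 4]
m = 3, f(m) = -8 (−); new bracket [2, 3]
m = 2.5, f(m) = -1.75 (−); new bracket [2, 2.5]
m = 2.25, f(m) = 0.8125 (+); new bracket [2.25, 2.5]

+--+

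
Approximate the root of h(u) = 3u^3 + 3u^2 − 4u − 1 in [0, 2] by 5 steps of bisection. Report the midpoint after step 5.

midpoint 1: h = 1 > 0 → [0, 1]
midpoint 0.5: h = -1.875 < 0 → [0.5, 1]
midpoint 0.75: h = -1.046875 < 0 → [0.75, 1]
midpoint 0.875: h = -0.1934 < 0 → [0.875, 1]
midpoint 0.9375: h = 0.3586 > 0 → [0.875, 0.9375]

0.9375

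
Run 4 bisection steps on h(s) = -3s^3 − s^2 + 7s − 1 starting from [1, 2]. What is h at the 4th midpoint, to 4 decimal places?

h(1.5) = -2.875 < 0, so the root lies in [1, 1.5]
h(1.25) = 0.328125 > 0, so the root lies in [1.25, 1.5]
h(1.375) = -1.064453 < 0, so the root lies in [1.25, 1.375]
h(1.3125) = -0.3181 < 0, so the root lies in [1.25, 1.3125]

-0.3181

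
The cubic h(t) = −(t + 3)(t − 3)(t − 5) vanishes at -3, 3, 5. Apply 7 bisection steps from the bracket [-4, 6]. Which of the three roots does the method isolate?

t = 1 gives h = -32, negative; keep [-4, 1]
t = -1.5 gives h = -43.875, negative; keep [-4, -1.5]
t = -2.75 gives h = -11.140625, negative; keep [-4, -2.75]
t = -3.375 gives h = 20.0215, positive; keep [-3.375, -2.75]
t = -3.0625 gives h = 3.0549, positive; keep [-3.0625, -2.75]
t = -2.90625 gives h = -4.3778, negative; keep [-3.0625, -2.90625]
t = -2.984375 gives h = -0.7466, negative; keep [-3.0625, -2.984375]

-3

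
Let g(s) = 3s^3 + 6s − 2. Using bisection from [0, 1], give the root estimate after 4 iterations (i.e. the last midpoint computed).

0.3125

m = 0.5, g(m) = 1.375 (+); new bracket [0, 0.5]
m = 0.25, g(m) = -0.453125 (−); new bracket [0.25, 0.5]
m = 0.375, g(m) = 0.408203 (+); new bracket [0.25, 0.375]
m = 0.3125, g(m) = -0.0334 (−); new bracket [0.3125, 0.375]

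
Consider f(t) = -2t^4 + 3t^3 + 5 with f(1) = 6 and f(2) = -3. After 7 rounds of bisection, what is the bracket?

f(1.5) = 5 > 0, so the root lies in [1.5, 2]
f(1.75) = 2.320312 > 0, so the root lies in [1.75, 2]
f(1.875) = 0.056152 > 0, so the root lies in [1.875, 2]
f(1.9375) = -1.364 < 0, so the root lies in [1.875, 1.9375]
f(1.90625) = -0.6281 < 0, so the root lies in [1.875, 1.90625]
f(1.890625) = -0.2797 < 0, so the root lies in [1.875, 1.890625]
f(1.8828125) = -0.1102 < 0, so the root lies in [1.875, 1.8828125]

[1.875, 1.8828125]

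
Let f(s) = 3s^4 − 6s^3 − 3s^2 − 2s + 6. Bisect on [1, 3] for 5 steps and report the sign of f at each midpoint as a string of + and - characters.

-+--+

f(2) = -10 < 0, so the root lies in [2, 3]
f(2.5) = 5.6875 > 0, so the root lies in [2, 2.5]
f(2.25) = -5.144531 < 0, so the root lies in [2.25, 2.5]
f(2.375) = -0.6008 < 0, so the root lies in [2.375, 2.5]
f(2.4375) = 2.3086 > 0, so the root lies in [2.375, 2.4375]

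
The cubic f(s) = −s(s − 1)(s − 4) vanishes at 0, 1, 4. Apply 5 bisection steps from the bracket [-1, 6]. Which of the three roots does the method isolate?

4

midpoint 2.5: f = 5.625 > 0 → [2.5, 6]
midpoint 4.25: f = -3.453125 < 0 → [2.5, 4.25]
midpoint 3.375: f = 5.009766 > 0 → [3.375, 4.25]
midpoint 3.8125: f = 2.0105 > 0 → [3.8125, 4.25]
midpoint 4.03125: f = -0.3819 < 0 → [3.8125, 4.03125]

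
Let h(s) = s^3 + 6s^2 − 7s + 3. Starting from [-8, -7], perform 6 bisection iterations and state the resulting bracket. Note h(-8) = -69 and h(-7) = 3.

midpoint -7.5: h = -28.875 < 0 → [-7.5, -7]
midpoint -7.25: h = -11.953125 < 0 → [-7.25, -7]
midpoint -7.125: h = -4.236328 < 0 → [-7.125, -7]
midpoint -7.0625: h = -0.5588 < 0 → [-7.0625, -7]
midpoint -7.03125: h = 1.2353 > 0 → [-7.0625, -7.03125]
midpoint -7.046875: h = 0.3419 > 0 → [-7.0625, -7.046875]

[-7.0625, -7.046875]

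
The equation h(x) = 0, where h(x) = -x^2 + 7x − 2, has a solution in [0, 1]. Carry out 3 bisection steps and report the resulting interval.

x = 0.5 gives h = 1.25, positive; keep [0, 0.5]
x = 0.25 gives h = -0.3125, negative; keep [0.25, 0.5]
x = 0.375 gives h = 0.484375, positive; keep [0.25, 0.375]

[0.25, 0.375]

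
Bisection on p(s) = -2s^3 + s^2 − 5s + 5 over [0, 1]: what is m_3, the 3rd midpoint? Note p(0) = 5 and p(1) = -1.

midpoint 0.5: p = 2.5 > 0 → [0.5, 1]
midpoint 0.75: p = 0.96875 > 0 → [0.75, 1]
midpoint 0.875: p = 0.050781 > 0 → [0.875, 1]

0.875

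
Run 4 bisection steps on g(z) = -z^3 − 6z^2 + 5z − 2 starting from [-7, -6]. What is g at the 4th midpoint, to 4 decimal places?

1.6458

g(-6.5) = -13.375 < 0, so the root lies in [-7, -6.5]
g(-6.75) = -1.578125 < 0, so the root lies in [-7, -6.75]
g(-6.875) = 4.982422 > 0, so the root lies in [-6.875, -6.75]
g(-6.8125) = 1.6458 > 0, so the root lies in [-6.8125, -6.75]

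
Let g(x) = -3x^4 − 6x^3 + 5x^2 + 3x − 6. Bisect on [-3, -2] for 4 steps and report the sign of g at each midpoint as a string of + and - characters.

g(-2.5) = -5.6875 < 0, so the root lies in [-2.5, -2]
g(-2.25) = 4.019531 > 0, so the root lies in [-2.5, -2.25]
g(-2.375) = 0.00708 > 0, so the root lies in [-2.5, -2.375]
g(-2.4375) = -2.6133 < 0, so the root lies in [-2.4375, -2.375]

-++-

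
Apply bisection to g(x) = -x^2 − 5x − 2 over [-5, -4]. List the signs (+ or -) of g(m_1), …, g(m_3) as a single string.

+--

m = -4.5, g(m) = 0.25 (+); new bracket [-5, -4.5]
m = -4.75, g(m) = -0.8125 (−); new bracket [-4.75, -4.5]
m = -4.625, g(m) = -0.265625 (−); new bracket [-4.625, -4.5]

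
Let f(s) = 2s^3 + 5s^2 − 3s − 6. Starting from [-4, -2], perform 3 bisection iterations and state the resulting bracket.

f(-3) = -6 < 0, so the root lies in [-3, -2]
f(-2.5) = 1.5 > 0, so the root lies in [-3, -2.5]
f(-2.75) = -1.53125 < 0, so the root lies in [-2.75, -2.5]

[-2.75, -2.5]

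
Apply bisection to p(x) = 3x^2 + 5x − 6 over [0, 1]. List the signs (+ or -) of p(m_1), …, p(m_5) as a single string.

p(0.5) = -2.75 < 0, so the root lies in [0.5, 1]
p(0.75) = -0.5625 < 0, so the root lies in [0.75, 1]
p(0.875) = 0.671875 > 0, so the root lies in [0.75, 0.875]
p(0.8125) = 0.043 > 0, so the root lies in [0.75, 0.8125]
p(0.78125) = -0.2627 < 0, so the root lies in [0.78125, 0.8125]

--++-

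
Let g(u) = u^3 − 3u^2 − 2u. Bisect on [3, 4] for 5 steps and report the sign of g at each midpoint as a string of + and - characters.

m = 3.5, g(m) = -0.875 (−); new bracket [3.5, 4]
m = 3.75, g(m) = 3.046875 (+); new bracket [3.5, 3.75]
m = 3.625, g(m) = 0.962891 (+); new bracket [3.5, 3.625]
m = 3.5625, g(m) = 0.0139 (+); new bracket [3.5, 3.5625]
m = 3.53125, g(m) = -0.438 (−); new bracket [3.53125, 3.5625]

-+++-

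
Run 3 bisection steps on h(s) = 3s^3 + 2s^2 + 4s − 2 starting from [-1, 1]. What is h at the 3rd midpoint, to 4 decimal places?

m = 0, h(m) = -2 (−); new bracket [0, 1]
m = 0.5, h(m) = 0.875 (+); new bracket [0, 0.5]
m = 0.25, h(m) = -0.828125 (−); new bracket [0.25, 0.5]

-0.8281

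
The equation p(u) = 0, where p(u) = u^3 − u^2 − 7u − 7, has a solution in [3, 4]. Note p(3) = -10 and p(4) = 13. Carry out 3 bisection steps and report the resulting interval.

midpoint 3.5: p = -0.875 < 0 → [3.5, 4]
midpoint 3.75: p = 5.421875 > 0 → [3.5, 3.75]
midpoint 3.625: p = 2.119141 > 0 → [3.5, 3.625]

[3.5, 3.625]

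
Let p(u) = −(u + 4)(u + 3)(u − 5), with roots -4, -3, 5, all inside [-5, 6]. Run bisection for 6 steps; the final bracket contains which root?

5

m = 0.5, p(m) = 70.875 (+); new bracket [0.5, 6]
m = 3.25, p(m) = 79.296875 (+); new bracket [3.25, 6]
m = 4.625, p(m) = 24.662109 (+); new bracket [4.625, 6]
m = 5.3125, p(m) = -24.1907 (−); new bracket [4.625, 5.3125]
m = 4.96875, p(m) = 2.2334 (+); new bracket [4.96875, 5.3125]
m = 5.140625, p(m) = -10.464 (−); new bracket [4.96875, 5.140625]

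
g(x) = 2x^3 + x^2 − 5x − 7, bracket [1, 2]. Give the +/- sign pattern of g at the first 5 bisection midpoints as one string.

x = 1.5 gives g = -5.5, negative; keep [1.5, 2]
x = 1.75 gives g = -1.96875, negative; keep [1.75, 2]
x = 1.875 gives g = 0.324219, positive; keep [1.75, 1.875]
x = 1.8125 gives g = -0.8687, negative; keep [1.8125, 1.875]
x = 1.84375 gives g = -0.284, negative; keep [1.84375, 1.875]

--+--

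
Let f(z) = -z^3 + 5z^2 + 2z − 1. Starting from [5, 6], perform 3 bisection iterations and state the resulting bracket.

z = 5.5 gives f = -5.125, negative; keep [5, 5.5]
z = 5.25 gives f = 2.609375, positive; keep [5.25, 5.5]
z = 5.375 gives f = -1.083984, negative; keep [5.25, 5.375]

[5.25, 5.375]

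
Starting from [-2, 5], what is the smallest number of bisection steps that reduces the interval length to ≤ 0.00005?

18

Width after n steps is 7/2^n. Need 2^n ≥ 7/0.00005 = 140000.
2^17 = 131072 < 140000 ≤ 2^18 = 262144, so n = 18.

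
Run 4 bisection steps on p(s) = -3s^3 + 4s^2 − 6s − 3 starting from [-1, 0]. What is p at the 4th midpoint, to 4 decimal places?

m = -0.5, p(m) = 1.375 (+); new bracket [-0.5, 0]
m = -0.25, p(m) = -1.203125 (−); new bracket [-0.5, -0.25]
m = -0.375, p(m) = -0.029297 (−); new bracket [-0.5, -0.375]
m = -0.4375, p(m) = 0.6418 (+); new bracket [-0.4375, -0.375]

0.6418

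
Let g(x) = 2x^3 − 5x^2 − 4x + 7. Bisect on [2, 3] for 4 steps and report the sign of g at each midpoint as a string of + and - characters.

x = 2.5 gives g = -3, negative; keep [2.5, 3]
x = 2.75 gives g = -0.21875, negative; keep [2.75, 3]
x = 2.875 gives g = 1.699219, positive; keep [2.75, 2.875]
x = 2.8125 gives g = 0.6938, positive; keep [2.75, 2.8125]

--++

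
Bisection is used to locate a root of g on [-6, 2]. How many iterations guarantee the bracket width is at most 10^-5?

Width after n steps is 8/2^n. Need 2^n ≥ 8/10^-5 = 800000.
2^19 = 524288 < 800000 ≤ 2^20 = 1048576, so n = 20.

20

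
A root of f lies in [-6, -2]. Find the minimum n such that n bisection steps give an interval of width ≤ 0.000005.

20

Width after n steps is 4/2^n. Need 2^n ≥ 4/0.000005 = 800000.
2^19 = 524288 < 800000 ≤ 2^20 = 1048576, so n = 20.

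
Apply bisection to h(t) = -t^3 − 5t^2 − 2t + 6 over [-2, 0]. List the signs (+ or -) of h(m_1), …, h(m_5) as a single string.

midpoint -1: h = 4 > 0 → [-2, -1]
midpoint -1.5: h = 1.125 > 0 → [-2, -1.5]
midpoint -1.75: h = -0.453125 < 0 → [-1.75, -1.5]
midpoint -1.625: h = 0.3379 > 0 → [-1.75, -1.625]
midpoint -1.6875: h = -0.0579 < 0 → [-1.6875, -1.625]

++-+-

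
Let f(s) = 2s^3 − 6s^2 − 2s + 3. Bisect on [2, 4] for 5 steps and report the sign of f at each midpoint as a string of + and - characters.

-++-+

midpoint 3: f = -3 < 0 → [3, 4]
midpoint 3.5: f = 8.25 > 0 → [3, 3.5]
midpoint 3.25: f = 1.78125 > 0 → [3, 3.25]
midpoint 3.125: f = -0.8086 < 0 → [3.125, 3.25]
midpoint 3.1875: f = 0.4351 > 0 → [3.125, 3.1875]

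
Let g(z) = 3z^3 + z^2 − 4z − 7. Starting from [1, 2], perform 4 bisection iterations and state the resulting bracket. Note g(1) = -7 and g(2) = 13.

[1.5, 1.5625]

midpoint 1.5: g = -0.625 < 0 → [1.5, 2]
midpoint 1.75: g = 5.140625 > 0 → [1.5, 1.75]
midpoint 1.625: g = 2.013672 > 0 → [1.5, 1.625]
midpoint 1.5625: g = 0.6355 > 0 → [1.5, 1.5625]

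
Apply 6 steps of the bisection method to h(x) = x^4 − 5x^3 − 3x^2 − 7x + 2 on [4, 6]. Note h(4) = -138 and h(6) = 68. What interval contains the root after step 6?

[5.71875, 5.75]

m = 5, h(m) = -108 (−); new bracket [5, 6]
m = 5.5, h(m) = -44.0625 (−); new bracket [5.5, 6]
m = 5.75, h(m) = 5.144531 (+); new bracket [5.5, 5.75]
m = 5.625, h(m) = -21.0603 (−); new bracket [5.625, 5.75]
m = 5.6875, h(m) = -8.3711 (−); new bracket [5.6875, 5.75]
m = 5.71875, h(m) = -1.7182 (−); new bracket [5.71875, 5.75]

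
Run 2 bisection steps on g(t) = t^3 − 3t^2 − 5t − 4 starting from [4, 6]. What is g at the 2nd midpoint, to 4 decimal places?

3.8750

t = 5 gives g = 21, positive; keep [4, 5]
t = 4.5 gives g = 3.875, positive; keep [4, 4.5]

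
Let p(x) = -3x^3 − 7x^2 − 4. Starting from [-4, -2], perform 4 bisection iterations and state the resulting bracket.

m = -3, p(m) = 14 (+); new bracket [-3, -2]
m = -2.5, p(m) = -0.875 (−); new bracket [-3, -2.5]
m = -2.75, p(m) = 5.453125 (+); new bracket [-2.75, -2.5]
m = -2.625, p(m) = 2.0293 (+); new bracket [-2.625, -2.5]

[-2.625, -2.5]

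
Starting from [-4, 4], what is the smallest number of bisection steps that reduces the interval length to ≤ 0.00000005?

Width after n steps is 8/2^n. Need 2^n ≥ 8/0.00000005 = 160000000.
2^27 = 134217728 < 160000000 ≤ 2^28 = 268435456, so n = 28.

28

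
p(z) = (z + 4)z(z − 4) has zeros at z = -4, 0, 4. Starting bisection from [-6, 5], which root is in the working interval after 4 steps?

-4

midpoint -0.5: p = 7.875 > 0 → [-6, -0.5]
midpoint -3.25: p = 17.671875 > 0 → [-6, -3.25]
midpoint -4.625: p = -24.931641 < 0 → [-4.625, -3.25]
midpoint -3.9375: p = 1.9534 > 0 → [-4.625, -3.9375]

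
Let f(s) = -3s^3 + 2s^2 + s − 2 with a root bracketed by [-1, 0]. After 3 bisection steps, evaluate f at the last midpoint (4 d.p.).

0.6660

s = -0.5 gives f = -1.625, negative; keep [-1, -0.5]
s = -0.75 gives f = -0.359375, negative; keep [-1, -0.75]
s = -0.875 gives f = 0.666016, positive; keep [-0.875, -0.75]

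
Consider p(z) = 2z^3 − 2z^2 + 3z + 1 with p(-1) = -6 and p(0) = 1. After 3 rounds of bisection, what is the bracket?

[-0.375, -0.25]

midpoint -0.5: p = -1.25 < 0 → [-0.5, 0]
midpoint -0.25: p = 0.09375 > 0 → [-0.5, -0.25]
midpoint -0.375: p = -0.511719 < 0 → [-0.375, -0.25]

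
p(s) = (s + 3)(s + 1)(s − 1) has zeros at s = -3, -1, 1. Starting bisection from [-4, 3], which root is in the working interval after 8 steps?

1

s = -0.5 gives p = -1.875, negative; keep [-0.5, 3]
s = 1.25 gives p = 2.390625, positive; keep [-0.5, 1.25]
s = 0.375 gives p = -2.900391, negative; keep [0.375, 1.25]
s = 0.8125 gives p = -1.2957, negative; keep [0.8125, 1.25]
s = 1.03125 gives p = 0.2559, positive; keep [0.8125, 1.03125]
s = 0.921875 gives p = -0.5889, negative; keep [0.921875, 1.03125]
s = 0.9765625 gives p = -0.1842, negative; keep [0.9765625, 1.03125]
s = 1.00390625 gives p = 0.0313, positive; keep [0.9765625, 1.00390625]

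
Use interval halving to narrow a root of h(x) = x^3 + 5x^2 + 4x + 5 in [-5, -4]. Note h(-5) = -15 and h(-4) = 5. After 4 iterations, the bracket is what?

midpoint -4.5: h = -2.875 < 0 → [-4.5, -4]
midpoint -4.25: h = 1.546875 > 0 → [-4.5, -4.25]
midpoint -4.375: h = -0.537109 < 0 → [-4.375, -4.25]
midpoint -4.3125: h = 0.5359 > 0 → [-4.375, -4.3125]

[-4.375, -4.3125]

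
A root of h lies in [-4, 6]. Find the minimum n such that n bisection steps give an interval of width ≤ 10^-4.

Width after n steps is 10/2^n. Need 2^n ≥ 10/10^-4 = 100000.
2^16 = 65536 < 100000 ≤ 2^17 = 131072, so n = 17.

17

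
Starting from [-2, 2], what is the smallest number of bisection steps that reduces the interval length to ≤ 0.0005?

Width after n steps is 4/2^n. Need 2^n ≥ 4/0.0005 = 8000.
2^12 = 4096 < 8000 ≤ 2^13 = 8192, so n = 13.

13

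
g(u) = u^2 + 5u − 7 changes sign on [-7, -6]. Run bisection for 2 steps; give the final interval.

[-6.25, -6]

u = -6.5 gives g = 2.75, positive; keep [-6.5, -6]
u = -6.25 gives g = 0.8125, positive; keep [-6.25, -6]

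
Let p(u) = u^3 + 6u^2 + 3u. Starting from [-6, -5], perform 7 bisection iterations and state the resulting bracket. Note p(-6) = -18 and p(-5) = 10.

u = -5.5 gives p = -1.375, negative; keep [-5.5, -5]
u = -5.25 gives p = 4.921875, positive; keep [-5.5, -5.25]
u = -5.375 gives p = 1.931641, positive; keep [-5.5, -5.375]
u = -5.4375 gives p = 0.3186, positive; keep [-5.5, -5.4375]
u = -5.46875 gives p = -0.518, negative; keep [-5.46875, -5.4375]
u = -5.453125 gives p = -0.0972, negative; keep [-5.453125, -5.4375]
u = -5.4453125 gives p = 0.1113, positive; keep [-5.453125, -5.4453125]

[-5.453125, -5.4453125]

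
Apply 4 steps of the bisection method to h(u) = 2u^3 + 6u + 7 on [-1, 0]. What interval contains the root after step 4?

u = -0.5 gives h = 3.75, positive; keep [-1, -0.5]
u = -0.75 gives h = 1.65625, positive; keep [-1, -0.75]
u = -0.875 gives h = 0.410156, positive; keep [-1, -0.875]
u = -0.9375 gives h = -0.2729, negative; keep [-0.9375, -0.875]

[-0.9375, -0.875]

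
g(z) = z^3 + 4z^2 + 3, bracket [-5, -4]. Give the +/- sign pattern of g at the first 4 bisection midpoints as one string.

--+-

z = -4.5 gives g = -7.125, negative; keep [-4.5, -4]
z = -4.25 gives g = -1.515625, negative; keep [-4.25, -4]
z = -4.125 gives g = 0.873047, positive; keep [-4.25, -4.125]
z = -4.1875 gives g = -0.2878, negative; keep [-4.1875, -4.125]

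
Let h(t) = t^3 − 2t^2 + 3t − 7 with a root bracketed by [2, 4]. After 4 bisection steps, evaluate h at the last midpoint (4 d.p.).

-0.0605

midpoint 3: h = 11 > 0 → [2, 3]
midpoint 2.5: h = 3.625 > 0 → [2, 2.5]
midpoint 2.25: h = 1.015625 > 0 → [2, 2.25]
midpoint 2.125: h = -0.0605 < 0 → [2.125, 2.25]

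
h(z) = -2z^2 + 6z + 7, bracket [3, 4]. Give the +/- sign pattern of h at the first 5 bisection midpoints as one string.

+++--

z = 3.5 gives h = 3.5, positive; keep [3.5, 4]
z = 3.75 gives h = 1.375, positive; keep [3.75, 4]
z = 3.875 gives h = 0.21875, positive; keep [3.875, 4]
z = 3.9375 gives h = -0.3828, negative; keep [3.875, 3.9375]
z = 3.90625 gives h = -0.0801, negative; keep [3.875, 3.90625]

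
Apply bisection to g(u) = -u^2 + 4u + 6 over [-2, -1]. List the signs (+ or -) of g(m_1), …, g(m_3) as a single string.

--+

m = -1.5, g(m) = -2.25 (−); new bracket [-1.5, -1]
m = -1.25, g(m) = -0.5625 (−); new bracket [-1.25, -1]
m = -1.125, g(m) = 0.234375 (+); new bracket [-1.25, -1.125]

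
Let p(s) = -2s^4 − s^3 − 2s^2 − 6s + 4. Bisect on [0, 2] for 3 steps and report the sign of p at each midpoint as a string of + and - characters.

-+-

m = 1, p(m) = -7 (−); new bracket [0, 1]
m = 0.5, p(m) = 0.25 (+); new bracket [0.5, 1]
m = 0.75, p(m) = -2.679688 (−); new bracket [0.5, 0.75]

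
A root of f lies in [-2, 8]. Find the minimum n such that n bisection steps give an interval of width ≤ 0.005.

11

Width after n steps is 10/2^n. Need 2^n ≥ 10/0.005 = 2000.
2^10 = 1024 < 2000 ≤ 2^11 = 2048, so n = 11.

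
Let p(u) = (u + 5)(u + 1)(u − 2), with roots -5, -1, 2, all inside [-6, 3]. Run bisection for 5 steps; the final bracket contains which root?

midpoint -1.5: p = 6.125 > 0 → [-6, -1.5]
midpoint -3.75: p = 19.765625 > 0 → [-6, -3.75]
midpoint -4.875: p = 3.330078 > 0 → [-6, -4.875]
midpoint -5.4375: p = -14.4392 < 0 → [-5.4375, -4.875]
midpoint -5.15625: p = -4.6474 < 0 → [-5.15625, -4.875]

-5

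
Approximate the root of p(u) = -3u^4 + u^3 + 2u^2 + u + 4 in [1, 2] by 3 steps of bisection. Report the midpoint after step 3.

1.375

m = 1.5, p(m) = -1.8125 (−); new bracket [1, 1.5]
m = 1.25, p(m) = 3.003906 (+); new bracket [1.25, 1.5]
m = 1.375, p(m) = 1.032471 (+); new bracket [1.375, 1.5]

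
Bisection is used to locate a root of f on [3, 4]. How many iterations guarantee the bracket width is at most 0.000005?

18

Width after n steps is 1/2^n. Need 2^n ≥ 1/0.000005 = 200000.
2^17 = 131072 < 200000 ≤ 2^18 = 262144, so n = 18.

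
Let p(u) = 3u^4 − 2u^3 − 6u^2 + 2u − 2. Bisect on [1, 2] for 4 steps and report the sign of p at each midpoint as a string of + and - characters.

midpoint 1.5: p = -4.0625 < 0 → [1.5, 2]
midpoint 1.75: p = 0.542969 > 0 → [1.5, 1.75]
midpoint 1.625: p = -2.25708 < 0 → [1.625, 1.75]
midpoint 1.6875: p = -0.9943 < 0 → [1.6875, 1.75]

-+--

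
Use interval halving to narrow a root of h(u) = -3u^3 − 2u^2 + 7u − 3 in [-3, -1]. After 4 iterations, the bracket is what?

u = -2 gives h = -1, negative; keep [-3, -2]
u = -2.5 gives h = 13.875, positive; keep [-2.5, -2]
u = -2.25 gives h = 5.296875, positive; keep [-2.25, -2]
u = -2.125 gives h = 1.8809, positive; keep [-2.125, -2]

[-2.125, -2]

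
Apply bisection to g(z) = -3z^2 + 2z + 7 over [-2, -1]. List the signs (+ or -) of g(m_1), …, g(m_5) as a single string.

--+++

g(-1.5) = -2.75 < 0, so the root lies in [-1.5, -1]
g(-1.25) = -0.1875 < 0, so the root lies in [-1.25, -1]
g(-1.125) = 0.953125 > 0, so the root lies in [-1.25, -1.125]
g(-1.1875) = 0.3945 > 0, so the root lies in [-1.25, -1.1875]
g(-1.21875) = 0.1064 > 0, so the root lies in [-1.25, -1.21875]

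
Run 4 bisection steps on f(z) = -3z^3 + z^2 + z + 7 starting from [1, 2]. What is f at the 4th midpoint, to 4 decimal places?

-0.4402

f(1.5) = 0.625 > 0, so the root lies in [1.5, 2]
f(1.75) = -4.265625 < 0, so the root lies in [1.5, 1.75]
f(1.625) = -1.607422 < 0, so the root lies in [1.5, 1.625]
f(1.5625) = -0.4402 < 0, so the root lies in [1.5, 1.5625]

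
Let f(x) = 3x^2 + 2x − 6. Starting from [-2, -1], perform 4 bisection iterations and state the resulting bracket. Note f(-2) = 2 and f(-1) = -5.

x = -1.5 gives f = -2.25, negative; keep [-2, -1.5]
x = -1.75 gives f = -0.3125, negative; keep [-2, -1.75]
x = -1.875 gives f = 0.796875, positive; keep [-1.875, -1.75]
x = -1.8125 gives f = 0.2305, positive; keep [-1.8125, -1.75]

[-1.8125, -1.75]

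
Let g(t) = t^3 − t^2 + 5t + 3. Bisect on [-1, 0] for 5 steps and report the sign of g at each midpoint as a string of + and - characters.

g(-0.5) = 0.125 > 0, so the root lies in [-1, -0.5]
g(-0.75) = -1.734375 < 0, so the root lies in [-0.75, -0.5]
g(-0.625) = -0.759766 < 0, so the root lies in [-0.625, -0.5]
g(-0.5625) = -0.3069 < 0, so the root lies in [-0.5625, -0.5]
g(-0.53125) = -0.0884 < 0, so the root lies in [-0.53125, -0.5]

+----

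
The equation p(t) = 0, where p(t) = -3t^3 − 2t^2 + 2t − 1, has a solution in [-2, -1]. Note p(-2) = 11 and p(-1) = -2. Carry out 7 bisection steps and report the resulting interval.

m = -1.5, p(m) = 1.625 (+); new bracket [-1.5, -1]
m = -1.25, p(m) = -0.765625 (−); new bracket [-1.5, -1.25]
m = -1.375, p(m) = 0.267578 (+); new bracket [-1.375, -1.25]
m = -1.3125, p(m) = -0.2874 (−); new bracket [-1.375, -1.3125]
m = -1.34375, p(m) = -0.0197 (−); new bracket [-1.375, -1.34375]
m = -1.359375, p(m) = 0.1214 (+); new bracket [-1.359375, -1.34375]
m = -1.3515625, p(m) = 0.0502 (+); new bracket [-1.3515625, -1.34375]

[-1.3515625, -1.34375]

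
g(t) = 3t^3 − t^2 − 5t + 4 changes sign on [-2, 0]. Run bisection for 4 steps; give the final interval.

[-1.5, -1.375]

midpoint -1: g = 5 > 0 → [-2, -1]
midpoint -1.5: g = -0.875 < 0 → [-1.5, -1]
midpoint -1.25: g = 2.828125 > 0 → [-1.5, -1.25]
midpoint -1.375: g = 1.1855 > 0 → [-1.5, -1.375]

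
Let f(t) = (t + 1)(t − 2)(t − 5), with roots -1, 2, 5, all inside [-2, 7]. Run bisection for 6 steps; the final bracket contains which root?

m = 2.5, f(m) = -4.375 (−); new bracket [2.5, 7]
m = 4.75, f(m) = -3.953125 (−); new bracket [4.75, 7]
m = 5.875, f(m) = 23.310547 (+); new bracket [4.75, 5.875]
m = 5.3125, f(m) = 6.5344 (+); new bracket [4.75, 5.3125]
m = 5.03125, f(m) = 0.5713 (+); new bracket [4.75, 5.03125]
m = 4.890625, f(m) = -1.8624 (−); new bracket [4.890625, 5.03125]

5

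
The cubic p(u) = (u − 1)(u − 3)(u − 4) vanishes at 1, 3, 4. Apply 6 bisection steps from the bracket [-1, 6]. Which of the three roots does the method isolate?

1

m = 2.5, p(m) = 1.125 (+); new bracket [-1, 2.5]
m = 0.75, p(m) = -1.828125 (−); new bracket [0.75, 2.5]
m = 1.625, p(m) = 2.041016 (+); new bracket [0.75, 1.625]
m = 1.1875, p(m) = 0.9558 (+); new bracket [0.75, 1.1875]
m = 0.96875, p(m) = -0.1924 (−); new bracket [0.96875, 1.1875]
m = 1.078125, p(m) = 0.4387 (+); new bracket [0.96875, 1.078125]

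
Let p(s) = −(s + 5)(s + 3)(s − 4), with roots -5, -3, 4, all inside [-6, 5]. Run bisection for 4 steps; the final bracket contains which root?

midpoint -0.5: p = 50.625 > 0 → [-0.5, 5]
midpoint 2.25: p = 66.609375 > 0 → [2.25, 5]
midpoint 3.625: p = 21.427734 > 0 → [3.625, 5]
midpoint 4.3125: p = -21.2805 < 0 → [3.625, 4.3125]

4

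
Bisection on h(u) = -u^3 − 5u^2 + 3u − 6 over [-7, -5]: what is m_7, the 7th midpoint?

u = -6 gives h = 12, positive; keep [-6, -5]
u = -5.5 gives h = -7.375, negative; keep [-6, -5.5]
u = -5.75 gives h = 1.546875, positive; keep [-5.75, -5.5]
u = -5.625 gives h = -3.0996, negative; keep [-5.75, -5.625]
u = -5.6875 gives h = -0.8235, negative; keep [-5.75, -5.6875]
u = -5.71875 gives h = 0.3498, positive; keep [-5.71875, -5.6875]
u = -5.703125 gives h = -0.2398, negative; keep [-5.71875, -5.703125]

-5.703125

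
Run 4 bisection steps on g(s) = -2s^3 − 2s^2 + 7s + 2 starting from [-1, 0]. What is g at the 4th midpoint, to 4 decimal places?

-0.3218

midpoint -0.5: g = -1.75 < 0 → [-0.5, 0]
midpoint -0.25: g = 0.15625 > 0 → [-0.5, -0.25]
midpoint -0.375: g = -0.800781 < 0 → [-0.375, -0.25]
midpoint -0.3125: g = -0.3218 < 0 → [-0.3125, -0.25]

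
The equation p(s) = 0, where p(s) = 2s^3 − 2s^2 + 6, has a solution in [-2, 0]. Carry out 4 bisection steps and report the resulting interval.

[-1.25, -1.125]

midpoint -1: p = 2 > 0 → [-2, -1]
midpoint -1.5: p = -5.25 < 0 → [-1.5, -1]
midpoint -1.25: p = -1.03125 < 0 → [-1.25, -1]
midpoint -1.125: p = 0.6211 > 0 → [-1.25, -1.125]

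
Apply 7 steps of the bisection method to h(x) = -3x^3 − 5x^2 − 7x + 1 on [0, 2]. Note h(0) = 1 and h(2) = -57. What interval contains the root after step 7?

[0.125, 0.140625]

x = 1 gives h = -14, negative; keep [0, 1]
x = 0.5 gives h = -4.125, negative; keep [0, 0.5]
x = 0.25 gives h = -1.109375, negative; keep [0, 0.25]
x = 0.125 gives h = 0.041, positive; keep [0.125, 0.25]
x = 0.1875 gives h = -0.5081, negative; keep [0.125, 0.1875]
x = 0.15625 gives h = -0.2273, negative; keep [0.125, 0.15625]
x = 0.140625 gives h = -0.0916, negative; keep [0.125, 0.140625]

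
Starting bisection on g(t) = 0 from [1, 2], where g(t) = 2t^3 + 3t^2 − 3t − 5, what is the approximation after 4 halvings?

1.3125

m = 1.5, g(m) = 4 (+); new bracket [1, 1.5]
m = 1.25, g(m) = -0.15625 (−); new bracket [1.25, 1.5]
m = 1.375, g(m) = 1.746094 (+); new bracket [1.25, 1.375]
m = 1.3125, g(m) = 0.7524 (+); new bracket [1.25, 1.3125]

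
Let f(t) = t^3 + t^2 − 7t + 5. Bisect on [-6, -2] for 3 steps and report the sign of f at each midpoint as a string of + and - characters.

-+-

f(-4) = -15 < 0, so the root lies in [-4, -2]
f(-3) = 8 > 0, so the root lies in [-4, -3]
f(-3.5) = -1.125 < 0, so the root lies in [-3.5, -3]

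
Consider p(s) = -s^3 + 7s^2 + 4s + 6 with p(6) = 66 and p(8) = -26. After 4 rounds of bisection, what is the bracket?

p(7) = 34 > 0, so the root lies in [7, 8]
p(7.5) = 7.875 > 0, so the root lies in [7.5, 8]
p(7.75) = -8.046875 < 0, so the root lies in [7.5, 7.75]
p(7.625) = 0.1621 > 0, so the root lies in [7.625, 7.75]

[7.625, 7.75]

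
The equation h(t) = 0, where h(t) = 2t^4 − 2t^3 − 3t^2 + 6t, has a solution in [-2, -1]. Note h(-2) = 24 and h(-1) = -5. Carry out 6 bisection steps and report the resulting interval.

[-1.453125, -1.4375]

m = -1.5, h(m) = 1.125 (+); new bracket [-1.5, -1]
m = -1.25, h(m) = -3.398438 (−); new bracket [-1.5, -1.25]
m = -1.375, h(m) = -1.57373 (−); new bracket [-1.5, -1.375]
m = -1.4375, h(m) = -0.3432 (−); new bracket [-1.5, -1.4375]
m = -1.46875, h(m) = 0.3599 (+); new bracket [-1.46875, -1.4375]
m = -1.453125, h(m) = 0.0008 (+); new bracket [-1.453125, -1.4375]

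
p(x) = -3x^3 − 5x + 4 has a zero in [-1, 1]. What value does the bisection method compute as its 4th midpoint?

m = 0, p(m) = 4 (+); new bracket [0, 1]
m = 0.5, p(m) = 1.125 (+); new bracket [0.5, 1]
m = 0.75, p(m) = -1.015625 (−); new bracket [0.5, 0.75]
m = 0.625, p(m) = 0.1426 (+); new bracket [0.625, 0.75]

0.625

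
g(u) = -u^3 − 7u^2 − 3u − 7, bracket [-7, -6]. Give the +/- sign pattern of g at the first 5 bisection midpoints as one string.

-+--+

u = -6.5 gives g = -8.625, negative; keep [-7, -6.5]
u = -6.75 gives g = 1.859375, positive; keep [-6.75, -6.5]
u = -6.625 gives g = -3.583984, negative; keep [-6.75, -6.625]
u = -6.6875 gives g = -0.9133, negative; keep [-6.75, -6.6875]
u = -6.71875 gives g = 0.4602, positive; keep [-6.71875, -6.6875]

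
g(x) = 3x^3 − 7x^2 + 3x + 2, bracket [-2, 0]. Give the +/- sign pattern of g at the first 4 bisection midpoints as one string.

--+-

x = -1 gives g = -11, negative; keep [-1, 0]
x = -0.5 gives g = -1.625, negative; keep [-0.5, 0]
x = -0.25 gives g = 0.765625, positive; keep [-0.5, -0.25]
x = -0.375 gives g = -0.2676, negative; keep [-0.375, -0.25]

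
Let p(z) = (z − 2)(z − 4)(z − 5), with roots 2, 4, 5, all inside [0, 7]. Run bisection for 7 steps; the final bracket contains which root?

2

m = 3.5, p(m) = 1.125 (+); new bracket [0, 3.5]
m = 1.75, p(m) = -1.828125 (−); new bracket [1.75, 3.5]
m = 2.625, p(m) = 2.041016 (+); new bracket [1.75, 2.625]
m = 2.1875, p(m) = 0.9558 (+); new bracket [1.75, 2.1875]
m = 1.96875, p(m) = -0.1924 (−); new bracket [1.96875, 2.1875]
m = 2.078125, p(m) = 0.4387 (+); new bracket [1.96875, 2.078125]
m = 2.0234375, p(m) = 0.1379 (+); new bracket [1.96875, 2.0234375]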